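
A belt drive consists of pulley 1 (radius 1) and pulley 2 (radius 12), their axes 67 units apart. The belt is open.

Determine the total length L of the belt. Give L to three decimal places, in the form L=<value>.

open belt: β = asin((r2−r1)/C) = asin(11/67) = 9.4496°
wrap1 = π − 2β = 161.1009°
wrap2 = π + 2β = 198.8991°
tangent length = C·cosβ = 66.0908
L = r1·wrap1 + r2·wrap2 + 2·C·cosβ = 1·2.8117 + 12·3.4714 + 2·66.0908 = 176.6508

L=176.651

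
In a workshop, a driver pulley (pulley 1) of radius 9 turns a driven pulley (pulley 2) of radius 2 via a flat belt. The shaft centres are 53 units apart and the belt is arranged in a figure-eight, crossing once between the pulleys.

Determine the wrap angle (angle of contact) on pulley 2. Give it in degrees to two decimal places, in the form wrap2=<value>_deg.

crossed belt: β = asin((r1+r2)/C) = asin(11/53) = 11.9786°
wrap1 = wrap2 = π + 2β = 203.9573°

wrap2=203.96_deg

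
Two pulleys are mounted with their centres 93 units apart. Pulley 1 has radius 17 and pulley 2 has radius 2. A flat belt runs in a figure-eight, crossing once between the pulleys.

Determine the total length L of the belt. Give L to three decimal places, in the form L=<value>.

L=249.586

crossed belt: β = asin((r1+r2)/C) = asin(19/93) = 11.7886°
wrap1 = wrap2 = π + 2β = 203.5772°
tangent length = C·cosβ = 91.0385
L = (r1+r2)·wrap + 2·C·cosβ = 19·3.5531 + 2·91.0385 = 249.5857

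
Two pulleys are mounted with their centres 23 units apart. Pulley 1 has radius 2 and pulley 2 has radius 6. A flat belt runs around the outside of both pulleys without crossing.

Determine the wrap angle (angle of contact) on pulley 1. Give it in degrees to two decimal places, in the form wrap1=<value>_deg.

wrap1=159.97_deg

open belt: β = asin((r2−r1)/C) = asin(4/23) = 10.0154°
wrap1 = π − 2β = 159.9692°
wrap2 = π + 2β = 200.0308°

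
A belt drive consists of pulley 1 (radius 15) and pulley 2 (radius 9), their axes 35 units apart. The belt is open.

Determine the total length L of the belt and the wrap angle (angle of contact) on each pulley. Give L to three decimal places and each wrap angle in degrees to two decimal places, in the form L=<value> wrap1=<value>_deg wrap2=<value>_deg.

open belt: β = asin((r2−r1)/C) = asin(-6/35) = -9.8709°
wrap1 = π − 2β = 199.7418°
wrap2 = π + 2β = 160.2582°
tangent length = C·cosβ = 34.4819
L = r1·wrap1 + r2·wrap2 + 2·C·cosβ = 15·3.4862 + 9·2.7970 + 2·34.4819 = 146.4293

L=146.429 wrap1=199.74_deg wrap2=160.26_deg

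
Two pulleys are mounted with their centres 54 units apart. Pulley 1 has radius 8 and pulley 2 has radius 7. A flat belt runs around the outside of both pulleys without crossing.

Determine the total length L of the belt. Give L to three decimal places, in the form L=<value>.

open belt: β = asin((r2−r1)/C) = asin(-1/54) = -1.0611°
wrap1 = π − 2β = 182.1222°
wrap2 = π + 2β = 177.8778°
tangent length = C·cosβ = 53.9907
L = r1·wrap1 + r2·wrap2 + 2·C·cosβ = 8·3.1786 + 7·3.1046 + 2·53.9907 = 155.1424

L=155.142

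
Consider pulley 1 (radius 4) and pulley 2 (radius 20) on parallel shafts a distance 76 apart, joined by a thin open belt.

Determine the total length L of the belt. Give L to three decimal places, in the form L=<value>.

open belt: β = asin((r2−r1)/C) = asin(16/76) = 12.1532°
wrap1 = π − 2β = 155.6936°
wrap2 = π + 2β = 204.3064°
tangent length = C·cosβ = 74.2967
L = r1·wrap1 + r2·wrap2 + 2·C·cosβ = 4·2.7174 + 20·3.5658 + 2·74.2967 = 230.7793

L=230.779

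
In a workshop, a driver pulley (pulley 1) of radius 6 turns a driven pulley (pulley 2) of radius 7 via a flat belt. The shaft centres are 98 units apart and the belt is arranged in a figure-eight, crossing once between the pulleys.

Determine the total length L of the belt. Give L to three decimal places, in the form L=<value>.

crossed belt: β = asin((r1+r2)/C) = asin(13/98) = 7.6229°
wrap1 = wrap2 = π + 2β = 195.2459°
tangent length = C·cosβ = 97.1339
L = (r1+r2)·wrap + 2·C·cosβ = 13·3.4077 + 2·97.1339 = 238.5677

L=238.568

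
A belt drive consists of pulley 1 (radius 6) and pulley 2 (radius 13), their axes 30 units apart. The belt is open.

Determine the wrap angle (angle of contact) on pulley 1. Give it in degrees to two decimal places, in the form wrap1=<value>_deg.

open belt: β = asin((r2−r1)/C) = asin(7/30) = 13.4934°
wrap1 = π − 2β = 153.0132°
wrap2 = π + 2β = 206.9868°

wrap1=153.01_deg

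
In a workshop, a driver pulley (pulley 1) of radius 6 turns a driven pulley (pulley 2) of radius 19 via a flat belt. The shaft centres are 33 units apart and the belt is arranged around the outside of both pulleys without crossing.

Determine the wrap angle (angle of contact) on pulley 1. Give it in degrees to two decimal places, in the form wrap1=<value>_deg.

wrap1=133.60_deg

open belt: β = asin((r2−r1)/C) = asin(13/33) = 23.1998°
wrap1 = π − 2β = 133.6003°
wrap2 = π + 2β = 226.3997°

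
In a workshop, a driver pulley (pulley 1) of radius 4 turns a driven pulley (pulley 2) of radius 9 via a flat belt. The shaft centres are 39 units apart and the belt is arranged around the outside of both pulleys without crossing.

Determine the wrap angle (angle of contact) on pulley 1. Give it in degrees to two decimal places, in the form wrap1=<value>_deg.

wrap1=165.27_deg

open belt: β = asin((r2−r1)/C) = asin(5/39) = 7.3659°
wrap1 = π − 2β = 165.2682°
wrap2 = π + 2β = 194.7318°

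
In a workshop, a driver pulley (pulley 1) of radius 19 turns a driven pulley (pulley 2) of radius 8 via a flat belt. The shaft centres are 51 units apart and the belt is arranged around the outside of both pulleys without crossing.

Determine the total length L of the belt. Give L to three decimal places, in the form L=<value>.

open belt: β = asin((r2−r1)/C) = asin(-11/51) = -12.4558°
wrap1 = π − 2β = 204.9116°
wrap2 = π + 2β = 155.0884°
tangent length = C·cosβ = 49.7996
L = r1·wrap1 + r2·wrap2 + 2·C·cosβ = 19·3.5764 + 8·2.7068 + 2·49.7996 = 189.2049

L=189.205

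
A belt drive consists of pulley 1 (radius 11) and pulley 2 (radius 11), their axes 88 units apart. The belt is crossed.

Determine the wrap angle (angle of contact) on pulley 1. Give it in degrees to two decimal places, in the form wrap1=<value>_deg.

wrap1=208.96_deg

crossed belt: β = asin((r1+r2)/C) = asin(22/88) = 14.4775°
wrap1 = wrap2 = π + 2β = 208.9550°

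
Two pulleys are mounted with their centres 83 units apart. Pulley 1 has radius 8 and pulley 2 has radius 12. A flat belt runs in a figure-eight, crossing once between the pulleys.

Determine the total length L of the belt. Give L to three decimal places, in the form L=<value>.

crossed belt: β = asin((r1+r2)/C) = asin(20/83) = 13.9434°
wrap1 = wrap2 = π + 2β = 207.8869°
tangent length = C·cosβ = 80.5543
L = (r1+r2)·wrap + 2·C·cosβ = 20·3.6283 + 2·80.5543 = 233.6749

L=233.675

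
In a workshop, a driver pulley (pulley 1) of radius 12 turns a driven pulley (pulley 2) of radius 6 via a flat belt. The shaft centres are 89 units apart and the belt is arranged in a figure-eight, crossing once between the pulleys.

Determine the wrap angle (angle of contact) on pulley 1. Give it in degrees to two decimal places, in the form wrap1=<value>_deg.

crossed belt: β = asin((r1+r2)/C) = asin(18/89) = 11.6684°
wrap1 = wrap2 = π + 2β = 203.3368°

wrap1=203.34_deg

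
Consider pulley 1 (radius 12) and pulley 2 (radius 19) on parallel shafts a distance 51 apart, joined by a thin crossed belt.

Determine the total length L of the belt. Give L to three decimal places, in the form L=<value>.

L=218.890

crossed belt: β = asin((r1+r2)/C) = asin(31/51) = 37.4337°
wrap1 = wrap2 = π + 2β = 254.8674°
tangent length = C·cosβ = 40.4969
L = (r1+r2)·wrap + 2·C·cosβ = 31·4.4483 + 2·40.4969 = 218.8904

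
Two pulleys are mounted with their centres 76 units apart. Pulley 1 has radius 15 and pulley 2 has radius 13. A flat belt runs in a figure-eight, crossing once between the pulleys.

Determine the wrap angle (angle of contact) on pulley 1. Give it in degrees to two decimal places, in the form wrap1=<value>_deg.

wrap1=223.24_deg

crossed belt: β = asin((r1+r2)/C) = asin(28/76) = 21.6183°
wrap1 = wrap2 = π + 2β = 223.2365°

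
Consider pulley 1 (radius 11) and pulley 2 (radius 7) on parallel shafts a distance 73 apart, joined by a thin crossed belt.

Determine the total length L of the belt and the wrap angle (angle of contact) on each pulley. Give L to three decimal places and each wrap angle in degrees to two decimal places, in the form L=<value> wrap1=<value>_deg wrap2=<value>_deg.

L=207.010 wrap1=208.55_deg wrap2=208.55_deg

crossed belt: β = asin((r1+r2)/C) = asin(18/73) = 14.2750°
wrap1 = wrap2 = π + 2β = 208.5499°
tangent length = C·cosβ = 70.7460
L = (r1+r2)·wrap + 2·C·cosβ = 18·3.6399 + 2·70.7460 = 207.0099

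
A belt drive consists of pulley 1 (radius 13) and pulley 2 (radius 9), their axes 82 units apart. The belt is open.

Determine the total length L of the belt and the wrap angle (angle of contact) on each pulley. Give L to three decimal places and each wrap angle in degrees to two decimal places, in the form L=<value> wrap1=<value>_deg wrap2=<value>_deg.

L=233.310 wrap1=185.59_deg wrap2=174.41_deg

open belt: β = asin((r2−r1)/C) = asin(-4/82) = -2.7960°
wrap1 = π − 2β = 185.5921°
wrap2 = π + 2β = 174.4079°
tangent length = C·cosβ = 81.9024
L = r1·wrap1 + r2·wrap2 + 2·C·cosβ = 13·3.2392 + 9·3.0440 + 2·81.9024 = 233.3102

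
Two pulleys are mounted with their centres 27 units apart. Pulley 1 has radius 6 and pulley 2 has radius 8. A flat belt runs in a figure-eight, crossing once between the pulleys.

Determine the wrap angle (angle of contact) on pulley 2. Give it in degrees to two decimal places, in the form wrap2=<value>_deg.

crossed belt: β = asin((r1+r2)/C) = asin(14/27) = 31.2329°
wrap1 = wrap2 = π + 2β = 242.4659°

wrap2=242.47_deg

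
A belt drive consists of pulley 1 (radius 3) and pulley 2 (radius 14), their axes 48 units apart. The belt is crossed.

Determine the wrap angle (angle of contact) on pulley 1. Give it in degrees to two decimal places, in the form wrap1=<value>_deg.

crossed belt: β = asin((r1+r2)/C) = asin(17/48) = 20.7424°
wrap1 = wrap2 = π + 2β = 221.4848°

wrap1=221.48_deg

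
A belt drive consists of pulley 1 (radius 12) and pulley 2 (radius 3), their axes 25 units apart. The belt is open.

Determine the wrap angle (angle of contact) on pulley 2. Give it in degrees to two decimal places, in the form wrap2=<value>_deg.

wrap2=137.80_deg

open belt: β = asin((r2−r1)/C) = asin(-9/25) = -21.1002°
wrap1 = π − 2β = 222.2004°
wrap2 = π + 2β = 137.7996°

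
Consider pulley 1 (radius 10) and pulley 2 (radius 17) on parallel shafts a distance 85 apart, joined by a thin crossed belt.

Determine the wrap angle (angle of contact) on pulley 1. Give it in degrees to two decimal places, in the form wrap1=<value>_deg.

crossed belt: β = asin((r1+r2)/C) = asin(27/85) = 18.5207°
wrap1 = wrap2 = π + 2β = 217.0414°

wrap1=217.04_deg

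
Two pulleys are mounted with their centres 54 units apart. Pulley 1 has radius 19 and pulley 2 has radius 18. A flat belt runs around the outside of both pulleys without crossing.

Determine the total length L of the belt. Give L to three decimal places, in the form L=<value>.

L=224.257

open belt: β = asin((r2−r1)/C) = asin(-1/54) = -1.0611°
wrap1 = π − 2β = 182.1222°
wrap2 = π + 2β = 177.8778°
tangent length = C·cosβ = 53.9907
L = r1·wrap1 + r2·wrap2 + 2·C·cosβ = 19·3.1786 + 18·3.1046 + 2·53.9907 = 224.2574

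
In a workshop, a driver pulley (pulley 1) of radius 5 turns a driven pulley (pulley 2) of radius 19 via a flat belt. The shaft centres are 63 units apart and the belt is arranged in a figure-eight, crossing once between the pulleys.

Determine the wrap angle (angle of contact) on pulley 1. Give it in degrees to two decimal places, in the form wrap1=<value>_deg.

wrap1=224.79_deg

crossed belt: β = asin((r1+r2)/C) = asin(24/63) = 22.3927°
wrap1 = wrap2 = π + 2β = 224.7854°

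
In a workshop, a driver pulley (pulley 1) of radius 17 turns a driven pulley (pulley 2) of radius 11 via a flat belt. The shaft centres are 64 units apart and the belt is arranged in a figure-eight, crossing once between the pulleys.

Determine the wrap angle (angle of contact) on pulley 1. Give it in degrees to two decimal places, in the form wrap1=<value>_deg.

wrap1=231.89_deg

crossed belt: β = asin((r1+r2)/C) = asin(28/64) = 25.9445°
wrap1 = wrap2 = π + 2β = 231.8890°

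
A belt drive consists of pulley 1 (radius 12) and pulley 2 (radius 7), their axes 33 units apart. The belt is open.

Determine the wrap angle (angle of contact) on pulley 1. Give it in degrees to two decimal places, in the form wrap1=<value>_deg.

open belt: β = asin((r2−r1)/C) = asin(-5/33) = -8.7147°
wrap1 = π − 2β = 197.4295°
wrap2 = π + 2β = 162.5705°

wrap1=197.43_deg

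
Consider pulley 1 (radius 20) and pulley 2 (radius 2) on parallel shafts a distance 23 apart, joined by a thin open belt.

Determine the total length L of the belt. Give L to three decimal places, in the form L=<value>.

L=130.109

open belt: β = asin((r2−r1)/C) = asin(-18/23) = -51.5000°
wrap1 = π − 2β = 283.0001°
wrap2 = π + 2β = 76.9999°
tangent length = C·cosβ = 14.3178
L = r1·wrap1 + r2·wrap2 + 2·C·cosβ = 20·4.9393 + 2·1.3439 + 2·14.3178 = 130.1091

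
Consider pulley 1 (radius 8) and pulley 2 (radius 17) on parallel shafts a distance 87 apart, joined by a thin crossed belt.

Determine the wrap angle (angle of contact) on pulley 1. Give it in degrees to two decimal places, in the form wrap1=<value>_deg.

wrap1=213.40_deg

crossed belt: β = asin((r1+r2)/C) = asin(25/87) = 16.6997°
wrap1 = wrap2 = π + 2β = 213.3995°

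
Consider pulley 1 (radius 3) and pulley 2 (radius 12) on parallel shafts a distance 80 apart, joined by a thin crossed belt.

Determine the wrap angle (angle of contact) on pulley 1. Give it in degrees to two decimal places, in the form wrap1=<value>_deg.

crossed belt: β = asin((r1+r2)/C) = asin(15/80) = 10.8069°
wrap1 = wrap2 = π + 2β = 201.6138°

wrap1=201.61_deg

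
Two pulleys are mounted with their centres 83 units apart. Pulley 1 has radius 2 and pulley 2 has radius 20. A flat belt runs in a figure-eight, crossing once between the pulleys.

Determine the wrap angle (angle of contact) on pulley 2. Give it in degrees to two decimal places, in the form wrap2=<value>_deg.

wrap2=210.74_deg

crossed belt: β = asin((r1+r2)/C) = asin(22/83) = 15.3705°
wrap1 = wrap2 = π + 2β = 210.7411°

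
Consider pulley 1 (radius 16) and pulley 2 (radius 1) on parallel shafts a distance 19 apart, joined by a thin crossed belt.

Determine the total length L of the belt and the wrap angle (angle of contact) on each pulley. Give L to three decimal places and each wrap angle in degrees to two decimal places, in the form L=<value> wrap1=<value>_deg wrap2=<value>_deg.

L=108.044 wrap1=306.95_deg wrap2=306.95_deg

crossed belt: β = asin((r1+r2)/C) = asin(17/19) = 63.4746°
wrap1 = wrap2 = π + 2β = 306.9493°
tangent length = C·cosβ = 8.4853
L = (r1+r2)·wrap + 2·C·cosβ = 17·5.3573 + 2·8.4853 = 108.0443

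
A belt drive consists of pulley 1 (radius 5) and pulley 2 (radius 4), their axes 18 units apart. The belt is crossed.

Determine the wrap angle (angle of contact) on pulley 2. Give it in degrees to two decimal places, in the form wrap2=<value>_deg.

crossed belt: β = asin((r1+r2)/C) = asin(9/18) = 30.0000°
wrap1 = wrap2 = π + 2β = 240.0000°

wrap2=240.00_deg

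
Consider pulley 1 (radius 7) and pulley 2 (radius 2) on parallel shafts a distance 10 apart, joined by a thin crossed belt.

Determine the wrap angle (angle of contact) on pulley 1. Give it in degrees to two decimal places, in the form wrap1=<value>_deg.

wrap1=308.32_deg

crossed belt: β = asin((r1+r2)/C) = asin(9/10) = 64.1581°
wrap1 = wrap2 = π + 2β = 308.3161°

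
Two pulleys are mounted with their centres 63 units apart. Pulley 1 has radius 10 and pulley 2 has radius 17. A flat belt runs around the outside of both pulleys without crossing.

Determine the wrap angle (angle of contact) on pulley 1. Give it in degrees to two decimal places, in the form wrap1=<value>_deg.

open belt: β = asin((r2−r1)/C) = asin(7/63) = 6.3794°
wrap1 = π − 2β = 167.2413°
wrap2 = π + 2β = 192.7587°

wrap1=167.24_deg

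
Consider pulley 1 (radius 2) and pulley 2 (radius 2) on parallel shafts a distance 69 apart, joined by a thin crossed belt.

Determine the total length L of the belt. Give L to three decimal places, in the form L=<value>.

crossed belt: β = asin((r1+r2)/C) = asin(4/69) = 3.3234°
wrap1 = wrap2 = π + 2β = 186.6467°
tangent length = C·cosβ = 68.8840
L = (r1+r2)·wrap + 2·C·cosβ = 4·3.2576 + 2·68.8840 = 150.7983

L=150.798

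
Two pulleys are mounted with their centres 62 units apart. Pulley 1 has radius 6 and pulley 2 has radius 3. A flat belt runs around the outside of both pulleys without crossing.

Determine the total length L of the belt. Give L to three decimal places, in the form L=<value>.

L=152.420

open belt: β = asin((r2−r1)/C) = asin(-3/62) = -2.7735°
wrap1 = π − 2β = 185.5469°
wrap2 = π + 2β = 174.4531°
tangent length = C·cosβ = 61.9274
L = r1·wrap1 + r2·wrap2 + 2·C·cosβ = 6·3.2384 + 3·3.0448 + 2·61.9274 = 152.4195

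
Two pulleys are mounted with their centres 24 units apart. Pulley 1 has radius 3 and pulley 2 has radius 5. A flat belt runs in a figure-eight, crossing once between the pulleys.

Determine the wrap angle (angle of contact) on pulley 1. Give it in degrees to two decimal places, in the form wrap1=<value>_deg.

crossed belt: β = asin((r1+r2)/C) = asin(8/24) = 19.4712°
wrap1 = wrap2 = π + 2β = 218.9424°

wrap1=218.94_deg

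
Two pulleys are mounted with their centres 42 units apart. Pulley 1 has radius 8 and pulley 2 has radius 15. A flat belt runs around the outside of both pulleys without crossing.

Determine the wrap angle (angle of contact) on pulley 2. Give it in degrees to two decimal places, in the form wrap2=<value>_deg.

open belt: β = asin((r2−r1)/C) = asin(7/42) = 9.5941°
wrap1 = π − 2β = 160.8119°
wrap2 = π + 2β = 199.1881°

wrap2=199.19_deg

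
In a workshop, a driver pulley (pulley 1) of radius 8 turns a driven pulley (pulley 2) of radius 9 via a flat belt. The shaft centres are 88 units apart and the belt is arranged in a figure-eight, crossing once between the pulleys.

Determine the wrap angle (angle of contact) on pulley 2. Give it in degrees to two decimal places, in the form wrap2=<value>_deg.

wrap2=202.28_deg

crossed belt: β = asin((r1+r2)/C) = asin(17/88) = 11.1385°
wrap1 = wrap2 = π + 2β = 202.2771°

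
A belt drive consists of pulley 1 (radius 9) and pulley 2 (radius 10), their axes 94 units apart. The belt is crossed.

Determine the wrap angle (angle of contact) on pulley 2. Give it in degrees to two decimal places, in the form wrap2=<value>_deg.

crossed belt: β = asin((r1+r2)/C) = asin(19/94) = 11.6614°
wrap1 = wrap2 = π + 2β = 203.3228°

wrap2=203.32_deg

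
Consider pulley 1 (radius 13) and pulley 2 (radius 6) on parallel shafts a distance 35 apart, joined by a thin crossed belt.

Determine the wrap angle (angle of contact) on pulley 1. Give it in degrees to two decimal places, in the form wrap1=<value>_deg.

wrap1=245.76_deg

crossed belt: β = asin((r1+r2)/C) = asin(19/35) = 32.8783°
wrap1 = wrap2 = π + 2β = 245.7567°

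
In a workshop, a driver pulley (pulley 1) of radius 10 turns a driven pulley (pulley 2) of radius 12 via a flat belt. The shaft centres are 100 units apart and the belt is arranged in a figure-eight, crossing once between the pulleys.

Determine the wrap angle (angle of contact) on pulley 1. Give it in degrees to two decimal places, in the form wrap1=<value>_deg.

crossed belt: β = asin((r1+r2)/C) = asin(22/100) = 12.7090°
wrap1 = wrap2 = π + 2β = 205.4181°

wrap1=205.42_deg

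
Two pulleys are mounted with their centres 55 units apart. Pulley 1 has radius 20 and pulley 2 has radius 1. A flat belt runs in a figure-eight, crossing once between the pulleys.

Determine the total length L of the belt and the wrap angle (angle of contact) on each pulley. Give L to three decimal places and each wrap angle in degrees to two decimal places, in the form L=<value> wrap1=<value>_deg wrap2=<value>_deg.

L=184.094 wrap1=224.89_deg wrap2=224.89_deg

crossed belt: β = asin((r1+r2)/C) = asin(21/55) = 22.4464°
wrap1 = wrap2 = π + 2β = 224.8927°
tangent length = C·cosβ = 50.8331
L = (r1+r2)·wrap + 2·C·cosβ = 21·3.9251 + 2·50.8331 = 184.0936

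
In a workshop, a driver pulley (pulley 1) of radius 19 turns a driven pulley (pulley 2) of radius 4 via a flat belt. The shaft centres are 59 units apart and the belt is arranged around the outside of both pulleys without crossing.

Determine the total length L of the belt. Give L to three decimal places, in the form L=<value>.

open belt: β = asin((r2−r1)/C) = asin(-15/59) = -14.7284°
wrap1 = π − 2β = 209.4568°
wrap2 = π + 2β = 150.5432°
tangent length = C·cosβ = 57.0614
L = r1·wrap1 + r2·wrap2 + 2·C·cosβ = 19·3.6557 + 4·2.6275 + 2·57.0614 = 194.0911

L=194.091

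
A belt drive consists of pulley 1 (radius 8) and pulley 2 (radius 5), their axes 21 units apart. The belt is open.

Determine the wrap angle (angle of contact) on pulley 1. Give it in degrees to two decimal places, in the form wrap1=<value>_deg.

open belt: β = asin((r2−r1)/C) = asin(-3/21) = -8.2132°
wrap1 = π − 2β = 196.4264°
wrap2 = π + 2β = 163.5736°

wrap1=196.43_deg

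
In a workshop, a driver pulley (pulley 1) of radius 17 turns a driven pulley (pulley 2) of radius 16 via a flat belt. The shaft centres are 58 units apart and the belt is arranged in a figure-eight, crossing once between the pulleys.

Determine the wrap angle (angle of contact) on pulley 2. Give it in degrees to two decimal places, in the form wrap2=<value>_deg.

crossed belt: β = asin((r1+r2)/C) = asin(33/58) = 34.6781°
wrap1 = wrap2 = π + 2β = 249.3562°

wrap2=249.36_deg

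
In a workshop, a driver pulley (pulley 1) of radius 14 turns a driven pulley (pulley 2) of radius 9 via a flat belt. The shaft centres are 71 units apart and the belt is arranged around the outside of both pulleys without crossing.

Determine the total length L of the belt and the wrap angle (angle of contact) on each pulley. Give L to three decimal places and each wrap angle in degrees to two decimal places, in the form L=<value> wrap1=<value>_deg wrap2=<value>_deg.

L=214.609 wrap1=188.08_deg wrap2=171.92_deg

open belt: β = asin((r2−r1)/C) = asin(-5/71) = -4.0383°
wrap1 = π − 2β = 188.0765°
wrap2 = π + 2β = 171.9235°
tangent length = C·cosβ = 70.8237
L = r1·wrap1 + r2·wrap2 + 2·C·cosβ = 14·3.2826 + 9·3.0006 + 2·70.8237 = 214.6089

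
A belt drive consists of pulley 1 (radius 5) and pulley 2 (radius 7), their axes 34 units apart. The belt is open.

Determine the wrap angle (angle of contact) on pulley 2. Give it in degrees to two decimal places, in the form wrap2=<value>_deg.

wrap2=186.74_deg

open belt: β = asin((r2−r1)/C) = asin(2/34) = 3.3723°
wrap1 = π − 2β = 173.2554°
wrap2 = π + 2β = 186.7446°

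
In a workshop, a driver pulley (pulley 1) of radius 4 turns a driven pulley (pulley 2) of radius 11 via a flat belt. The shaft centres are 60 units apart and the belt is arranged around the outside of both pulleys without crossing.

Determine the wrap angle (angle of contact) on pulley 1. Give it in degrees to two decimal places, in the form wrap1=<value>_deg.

open belt: β = asin((r2−r1)/C) = asin(7/60) = 6.6998°
wrap1 = π − 2β = 166.6005°
wrap2 = π + 2β = 193.3995°

wrap1=166.60_deg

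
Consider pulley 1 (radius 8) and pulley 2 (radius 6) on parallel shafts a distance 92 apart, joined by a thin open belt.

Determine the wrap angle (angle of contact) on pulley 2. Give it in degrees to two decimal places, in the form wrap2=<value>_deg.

wrap2=177.51_deg

open belt: β = asin((r2−r1)/C) = asin(-2/92) = -1.2457°
wrap1 = π − 2β = 182.4913°
wrap2 = π + 2β = 177.5087°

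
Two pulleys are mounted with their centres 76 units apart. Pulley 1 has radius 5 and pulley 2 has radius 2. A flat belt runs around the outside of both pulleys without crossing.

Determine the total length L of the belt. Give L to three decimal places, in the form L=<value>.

L=174.110

open belt: β = asin((r2−r1)/C) = asin(-3/76) = -2.2623°
wrap1 = π − 2β = 184.5245°
wrap2 = π + 2β = 175.4755°
tangent length = C·cosβ = 75.9408
L = r1·wrap1 + r2·wrap2 + 2·C·cosβ = 5·3.2206 + 2·3.0626 + 2·75.9408 = 174.1096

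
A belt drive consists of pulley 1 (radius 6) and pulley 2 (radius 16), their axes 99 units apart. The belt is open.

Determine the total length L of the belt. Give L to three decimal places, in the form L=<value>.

L=268.126

open belt: β = asin((r2−r1)/C) = asin(10/99) = 5.7973°
wrap1 = π − 2β = 168.4053°
wrap2 = π + 2β = 191.5947°
tangent length = C·cosβ = 98.4937
L = r1·wrap1 + r2·wrap2 + 2·C·cosβ = 6·2.9392 + 16·3.3440 + 2·98.4937 = 268.1260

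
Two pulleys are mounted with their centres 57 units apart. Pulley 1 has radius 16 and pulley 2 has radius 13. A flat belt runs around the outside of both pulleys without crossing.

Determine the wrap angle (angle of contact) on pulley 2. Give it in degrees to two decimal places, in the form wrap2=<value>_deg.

open belt: β = asin((r2−r1)/C) = asin(-3/57) = -3.0170°
wrap1 = π − 2β = 186.0339°
wrap2 = π + 2β = 173.9661°

wrap2=173.97_deg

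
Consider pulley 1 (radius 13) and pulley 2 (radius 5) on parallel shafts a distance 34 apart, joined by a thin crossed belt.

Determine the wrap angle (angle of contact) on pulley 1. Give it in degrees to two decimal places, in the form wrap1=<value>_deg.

wrap1=243.93_deg

crossed belt: β = asin((r1+r2)/C) = asin(18/34) = 31.9657°
wrap1 = wrap2 = π + 2β = 243.9314°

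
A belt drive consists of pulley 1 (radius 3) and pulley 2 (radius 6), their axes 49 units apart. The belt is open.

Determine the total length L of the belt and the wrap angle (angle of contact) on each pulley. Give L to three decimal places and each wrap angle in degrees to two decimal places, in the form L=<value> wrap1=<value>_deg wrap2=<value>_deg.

open belt: β = asin((r2−r1)/C) = asin(3/49) = 3.5101°
wrap1 = π − 2β = 172.9798°
wrap2 = π + 2β = 187.0202°
tangent length = C·cosβ = 48.9081
L = r1·wrap1 + r2·wrap2 + 2·C·cosβ = 3·3.0191 + 6·3.2641 + 2·48.9081 = 126.4581

L=126.458 wrap1=172.98_deg wrap2=187.02_deg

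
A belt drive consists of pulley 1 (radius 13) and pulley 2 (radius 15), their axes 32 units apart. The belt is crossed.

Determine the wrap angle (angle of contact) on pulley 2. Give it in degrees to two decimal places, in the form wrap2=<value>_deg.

crossed belt: β = asin((r1+r2)/C) = asin(28/32) = 61.0450°
wrap1 = wrap2 = π + 2β = 302.0900°

wrap2=302.09_deg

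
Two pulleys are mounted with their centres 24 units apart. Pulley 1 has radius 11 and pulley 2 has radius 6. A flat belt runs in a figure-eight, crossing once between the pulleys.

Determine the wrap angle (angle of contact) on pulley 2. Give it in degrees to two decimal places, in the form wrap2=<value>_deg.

crossed belt: β = asin((r1+r2)/C) = asin(17/24) = 45.0995°
wrap1 = wrap2 = π + 2β = 270.1989°

wrap2=270.20_deg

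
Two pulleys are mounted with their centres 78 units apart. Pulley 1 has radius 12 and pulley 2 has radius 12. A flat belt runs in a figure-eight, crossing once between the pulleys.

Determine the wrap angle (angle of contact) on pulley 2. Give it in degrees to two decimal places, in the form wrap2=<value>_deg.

wrap2=215.84_deg

crossed belt: β = asin((r1+r2)/C) = asin(24/78) = 17.9202°
wrap1 = wrap2 = π + 2β = 215.8404°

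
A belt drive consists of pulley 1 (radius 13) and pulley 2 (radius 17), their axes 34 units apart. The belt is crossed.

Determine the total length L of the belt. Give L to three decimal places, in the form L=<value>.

crossed belt: β = asin((r1+r2)/C) = asin(30/34) = 61.9275°
wrap1 = wrap2 = π + 2β = 303.8550°
tangent length = C·cosβ = 16.0000
L = (r1+r2)·wrap + 2·C·cosβ = 30·5.3033 + 2·16.0000 = 191.0981

L=191.098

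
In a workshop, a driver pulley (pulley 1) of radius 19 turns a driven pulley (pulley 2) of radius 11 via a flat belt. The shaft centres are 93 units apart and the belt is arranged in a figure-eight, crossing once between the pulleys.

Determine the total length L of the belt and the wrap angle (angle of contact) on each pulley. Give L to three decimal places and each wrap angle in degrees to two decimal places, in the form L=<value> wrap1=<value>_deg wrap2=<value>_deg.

L=290.012 wrap1=217.64_deg wrap2=217.64_deg

crossed belt: β = asin((r1+r2)/C) = asin(30/93) = 18.8191°
wrap1 = wrap2 = π + 2β = 217.6381°
tangent length = C·cosβ = 88.0284
L = (r1+r2)·wrap + 2·C·cosβ = 30·3.7985 + 2·88.0284 = 290.0119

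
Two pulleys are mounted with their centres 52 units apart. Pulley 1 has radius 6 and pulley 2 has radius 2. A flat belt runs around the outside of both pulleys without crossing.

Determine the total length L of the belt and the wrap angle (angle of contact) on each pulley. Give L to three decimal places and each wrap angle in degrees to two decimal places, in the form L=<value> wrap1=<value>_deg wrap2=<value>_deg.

open belt: β = asin((r2−r1)/C) = asin(-4/52) = -4.4117°
wrap1 = π − 2β = 188.8235°
wrap2 = π + 2β = 171.1765°
tangent length = C·cosβ = 51.8459
L = r1·wrap1 + r2·wrap2 + 2·C·cosβ = 6·3.2956 + 2·2.9876 + 2·51.8459 = 129.4406

L=129.441 wrap1=188.82_deg wrap2=171.18_deg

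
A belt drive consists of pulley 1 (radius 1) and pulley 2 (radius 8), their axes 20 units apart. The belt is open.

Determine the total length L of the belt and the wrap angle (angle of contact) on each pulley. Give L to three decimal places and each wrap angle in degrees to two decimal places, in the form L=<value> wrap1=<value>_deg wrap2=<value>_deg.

L=70.750 wrap1=139.03_deg wrap2=220.97_deg

open belt: β = asin((r2−r1)/C) = asin(7/20) = 20.4873°
wrap1 = π − 2β = 139.0254°
wrap2 = π + 2β = 220.9746°
tangent length = C·cosβ = 18.7350
L = r1·wrap1 + r2·wrap2 + 2·C·cosβ = 1·2.4265 + 8·3.8567 + 2·18.7350 = 70.7503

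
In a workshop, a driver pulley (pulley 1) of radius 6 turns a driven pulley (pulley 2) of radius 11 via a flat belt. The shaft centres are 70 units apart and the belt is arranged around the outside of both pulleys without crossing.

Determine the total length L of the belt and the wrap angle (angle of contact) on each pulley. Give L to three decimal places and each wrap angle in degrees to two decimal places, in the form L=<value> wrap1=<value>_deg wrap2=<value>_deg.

open belt: β = asin((r2−r1)/C) = asin(5/70) = 4.0960°
wrap1 = π − 2β = 171.8079°
wrap2 = π + 2β = 188.1921°
tangent length = C·cosβ = 69.8212
L = r1·wrap1 + r2·wrap2 + 2·C·cosβ = 6·2.9986 + 11·3.2846 + 2·69.8212 = 193.7644

L=193.764 wrap1=171.81_deg wrap2=188.19_deg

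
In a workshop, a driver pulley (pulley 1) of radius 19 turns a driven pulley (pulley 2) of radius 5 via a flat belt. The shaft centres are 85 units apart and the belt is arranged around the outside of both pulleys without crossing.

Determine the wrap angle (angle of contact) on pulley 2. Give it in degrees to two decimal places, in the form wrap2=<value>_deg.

wrap2=161.04_deg

open belt: β = asin((r2−r1)/C) = asin(-14/85) = -9.4801°
wrap1 = π − 2β = 198.9603°
wrap2 = π + 2β = 161.0397°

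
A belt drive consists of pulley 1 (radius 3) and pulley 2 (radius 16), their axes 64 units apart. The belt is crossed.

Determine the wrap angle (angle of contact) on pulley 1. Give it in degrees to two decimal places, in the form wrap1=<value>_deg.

crossed belt: β = asin((r1+r2)/C) = asin(19/64) = 17.2700°
wrap1 = wrap2 = π + 2β = 214.5400°

wrap1=214.54_deg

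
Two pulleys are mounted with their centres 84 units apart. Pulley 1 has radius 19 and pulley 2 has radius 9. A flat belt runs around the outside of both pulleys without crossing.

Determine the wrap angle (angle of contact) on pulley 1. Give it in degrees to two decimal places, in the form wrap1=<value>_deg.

open belt: β = asin((r2−r1)/C) = asin(-10/84) = -6.8371°
wrap1 = π − 2β = 193.6743°
wrap2 = π + 2β = 166.3257°

wrap1=193.67_deg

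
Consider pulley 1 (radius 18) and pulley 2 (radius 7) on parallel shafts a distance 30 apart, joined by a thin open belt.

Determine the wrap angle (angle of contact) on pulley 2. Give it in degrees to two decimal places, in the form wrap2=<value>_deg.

open belt: β = asin((r2−r1)/C) = asin(-11/30) = -21.5102°
wrap1 = π − 2β = 223.0204°
wrap2 = π + 2β = 136.9796°

wrap2=136.98_deg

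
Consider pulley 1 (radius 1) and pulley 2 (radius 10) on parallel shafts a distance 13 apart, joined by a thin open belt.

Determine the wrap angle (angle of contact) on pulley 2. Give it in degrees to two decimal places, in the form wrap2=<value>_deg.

open belt: β = asin((r2−r1)/C) = asin(9/13) = 43.8131°
wrap1 = π − 2β = 92.3739°
wrap2 = π + 2β = 267.6261°

wrap2=267.63_deg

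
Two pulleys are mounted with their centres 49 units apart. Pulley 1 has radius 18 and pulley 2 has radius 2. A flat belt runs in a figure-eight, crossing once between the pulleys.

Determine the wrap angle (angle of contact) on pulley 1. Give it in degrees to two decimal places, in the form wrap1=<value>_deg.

crossed belt: β = asin((r1+r2)/C) = asin(20/49) = 24.0895°
wrap1 = wrap2 = π + 2β = 228.1790°

wrap1=228.18_deg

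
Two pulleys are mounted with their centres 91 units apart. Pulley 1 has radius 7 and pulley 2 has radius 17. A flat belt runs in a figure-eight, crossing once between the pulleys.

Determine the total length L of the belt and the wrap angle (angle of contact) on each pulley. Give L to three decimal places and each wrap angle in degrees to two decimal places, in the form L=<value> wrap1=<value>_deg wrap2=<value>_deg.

L=263.765 wrap1=210.58_deg wrap2=210.58_deg

crossed belt: β = asin((r1+r2)/C) = asin(24/91) = 15.2919°
wrap1 = wrap2 = π + 2β = 210.5837°
tangent length = C·cosβ = 87.7781
L = (r1+r2)·wrap + 2·C·cosβ = 24·3.6754 + 2·87.7781 = 263.7654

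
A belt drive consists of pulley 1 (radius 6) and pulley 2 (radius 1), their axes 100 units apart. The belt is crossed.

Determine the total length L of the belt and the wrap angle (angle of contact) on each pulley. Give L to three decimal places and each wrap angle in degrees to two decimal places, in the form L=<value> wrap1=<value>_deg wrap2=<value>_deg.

crossed belt: β = asin((r1+r2)/C) = asin(7/100) = 4.0140°
wrap1 = wrap2 = π + 2β = 188.0280°
tangent length = C·cosβ = 99.7547
L = (r1+r2)·wrap + 2·C·cosβ = 7·3.2817 + 2·99.7547 = 222.4813

L=222.481 wrap1=188.03_deg wrap2=188.03_deg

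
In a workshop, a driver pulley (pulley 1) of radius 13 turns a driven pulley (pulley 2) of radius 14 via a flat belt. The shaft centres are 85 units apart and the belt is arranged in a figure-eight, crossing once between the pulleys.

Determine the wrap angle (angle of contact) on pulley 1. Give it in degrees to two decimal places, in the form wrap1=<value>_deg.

crossed belt: β = asin((r1+r2)/C) = asin(27/85) = 18.5207°
wrap1 = wrap2 = π + 2β = 217.0414°

wrap1=217.04_deg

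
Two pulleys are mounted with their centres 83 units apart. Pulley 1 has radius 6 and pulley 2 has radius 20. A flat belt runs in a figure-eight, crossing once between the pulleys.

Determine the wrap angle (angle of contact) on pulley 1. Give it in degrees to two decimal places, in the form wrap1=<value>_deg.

crossed belt: β = asin((r1+r2)/C) = asin(26/83) = 18.2554°
wrap1 = wrap2 = π + 2β = 216.5108°

wrap1=216.51_deg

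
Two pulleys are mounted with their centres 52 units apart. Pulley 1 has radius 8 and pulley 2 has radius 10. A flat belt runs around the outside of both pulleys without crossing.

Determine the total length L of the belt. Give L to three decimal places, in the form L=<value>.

L=160.626

open belt: β = asin((r2−r1)/C) = asin(2/52) = 2.2042°
wrap1 = π − 2β = 175.5915°
wrap2 = π + 2β = 184.4085°
tangent length = C·cosβ = 51.9615
L = r1·wrap1 + r2·wrap2 + 2·C·cosβ = 8·3.0647 + 10·3.2185 + 2·51.9615 = 160.6256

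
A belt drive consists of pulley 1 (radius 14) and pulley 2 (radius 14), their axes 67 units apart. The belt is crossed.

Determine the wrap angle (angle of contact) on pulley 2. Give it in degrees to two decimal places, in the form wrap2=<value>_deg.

crossed belt: β = asin((r1+r2)/C) = asin(28/67) = 24.7027°
wrap1 = wrap2 = π + 2β = 229.4055°

wrap2=229.41_deg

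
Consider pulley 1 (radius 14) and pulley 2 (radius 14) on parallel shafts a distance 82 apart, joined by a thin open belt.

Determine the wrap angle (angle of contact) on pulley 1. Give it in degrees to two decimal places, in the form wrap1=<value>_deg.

open belt: β = asin((r2−r1)/C) = asin(0/82) = 0.0000°
wrap1 = π − 2β = 180.0000°
wrap2 = π + 2β = 180.0000°

wrap1=180.00_deg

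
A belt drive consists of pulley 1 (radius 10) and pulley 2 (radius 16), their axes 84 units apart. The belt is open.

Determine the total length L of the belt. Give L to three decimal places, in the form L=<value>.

open belt: β = asin((r2−r1)/C) = asin(6/84) = 4.0960°
wrap1 = π − 2β = 171.8079°
wrap2 = π + 2β = 188.1921°
tangent length = C·cosβ = 83.7854
L = r1·wrap1 + r2·wrap2 + 2·C·cosβ = 10·2.9986 + 16·3.2846 + 2·83.7854 = 250.1102

L=250.110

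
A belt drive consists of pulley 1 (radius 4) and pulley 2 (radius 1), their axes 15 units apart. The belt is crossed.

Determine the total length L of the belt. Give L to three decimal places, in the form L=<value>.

L=47.391

crossed belt: β = asin((r1+r2)/C) = asin(5/15) = 19.4712°
wrap1 = wrap2 = π + 2β = 218.9424°
tangent length = C·cosβ = 14.1421
L = (r1+r2)·wrap + 2·C·cosβ = 5·3.8213 + 2·14.1421 = 47.3906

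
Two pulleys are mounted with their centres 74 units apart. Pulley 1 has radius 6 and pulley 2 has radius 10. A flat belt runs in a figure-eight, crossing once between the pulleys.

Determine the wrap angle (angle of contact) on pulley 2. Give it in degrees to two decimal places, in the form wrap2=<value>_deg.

crossed belt: β = asin((r1+r2)/C) = asin(16/74) = 12.4869°
wrap1 = wrap2 = π + 2β = 204.9738°

wrap2=204.97_deg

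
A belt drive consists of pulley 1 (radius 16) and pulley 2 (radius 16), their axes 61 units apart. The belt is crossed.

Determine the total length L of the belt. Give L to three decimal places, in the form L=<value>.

L=239.739

crossed belt: β = asin((r1+r2)/C) = asin(32/61) = 31.6407°
wrap1 = wrap2 = π + 2β = 243.2813°
tangent length = C·cosβ = 51.9326
L = (r1+r2)·wrap + 2·C·cosβ = 32·4.2461 + 2·51.9326 = 239.7392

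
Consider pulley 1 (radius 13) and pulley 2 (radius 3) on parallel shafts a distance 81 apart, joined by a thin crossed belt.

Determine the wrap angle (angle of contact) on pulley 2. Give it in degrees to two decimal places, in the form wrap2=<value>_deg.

wrap2=202.79_deg

crossed belt: β = asin((r1+r2)/C) = asin(16/81) = 11.3926°
wrap1 = wrap2 = π + 2β = 202.7852°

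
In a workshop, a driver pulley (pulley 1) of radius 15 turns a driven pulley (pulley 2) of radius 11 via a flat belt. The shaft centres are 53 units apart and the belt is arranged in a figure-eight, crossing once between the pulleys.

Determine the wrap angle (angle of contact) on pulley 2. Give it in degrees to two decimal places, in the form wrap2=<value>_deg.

wrap2=238.76_deg

crossed belt: β = asin((r1+r2)/C) = asin(26/53) = 29.3778°
wrap1 = wrap2 = π + 2β = 238.7556°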